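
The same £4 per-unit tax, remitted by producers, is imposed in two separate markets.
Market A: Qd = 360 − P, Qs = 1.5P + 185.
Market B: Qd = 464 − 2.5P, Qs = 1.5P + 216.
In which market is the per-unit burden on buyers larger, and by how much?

Market A: pre-tax P* = £70, Q* = 290; post-tax Q = 287.6; per-unit burden on buyers = £2.4.
Market B: pre-tax P* = £62, Q* = 309; post-tax Q = 305.25; per-unit burden on buyers = £1.5.
Difference: £2.4 vs £1.5 → market A is larger by £0.9.

Market A, by £0.9.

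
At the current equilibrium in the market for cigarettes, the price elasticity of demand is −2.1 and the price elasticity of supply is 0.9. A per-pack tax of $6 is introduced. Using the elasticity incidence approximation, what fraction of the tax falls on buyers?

Incidence ratio: buyers' share ≈ εs / (εs + |εd|) = 0.9 / (0.9 + 2.1) = 0.3.
Supply is the less elastic side, so buyers bear the smaller share.

Buyers' share ≈ 0.3.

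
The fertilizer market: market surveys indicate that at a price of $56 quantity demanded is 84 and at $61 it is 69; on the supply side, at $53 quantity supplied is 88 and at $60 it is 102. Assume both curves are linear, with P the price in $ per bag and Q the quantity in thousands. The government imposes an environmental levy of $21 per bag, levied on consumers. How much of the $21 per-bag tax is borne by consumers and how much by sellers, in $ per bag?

Consumers bear $8.4 per bag; sellers bear $12.6 per bag.

Demand slope: (69 − 84)/(61 − 56) = -3, so Qd = 252 − 3P.
Supply slope: (102 − 88)/(60 − 53) = 2, so Qs = 2P − 18.
Before the tax: set 252 − 3P = 2P − 18 → P* = $54, Q* = 90.
With the tax collected from consumers, demand (in seller-price terms) shifts: Qd = 252 − 3(P + 21).
New equilibrium: consumers pay $62.4, sellers receive $41.4, Q = 64.8. (Wedge: Pb − Ps = 21.)
Burden on consumers: $8.4; on sellers: $12.6. (They sum to $21.)
The less price-elastic side of the market bears the larger share of a per-unit tax.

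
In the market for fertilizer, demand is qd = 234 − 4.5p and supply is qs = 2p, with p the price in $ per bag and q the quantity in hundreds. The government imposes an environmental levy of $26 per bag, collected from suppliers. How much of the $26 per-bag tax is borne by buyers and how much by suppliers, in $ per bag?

Without the tax, 234 − 4.5p = 2p gives 6.5p = 234, so p* = $36 and q* = 72.
With the tax collected from suppliers, supply shifts: qs = 2(p − 26).
New equilibrium: buyers pay $44, suppliers receive $18, q = 36. (Wedge: pb − ps = 26.)
Burden on buyers: $8; on suppliers: $18. (They sum to $26.)

Buyers bear $8 per bag; suppliers bear $18 per bag.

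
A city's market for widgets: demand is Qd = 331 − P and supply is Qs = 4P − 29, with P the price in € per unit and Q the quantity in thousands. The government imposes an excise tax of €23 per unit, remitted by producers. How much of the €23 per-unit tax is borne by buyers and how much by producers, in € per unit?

Without the tax, 331 − P = 4P − 29 gives 5P = 360, so P* = €72 and Q* = 259.
With the tax collected from producers, supply shifts: Qs = 4(P − 23) − 29.
New equilibrium: buyers pay €90.4, producers receive €67.4, Q = 240.6. (Wedge: Pb − Ps = 23.)
Burden on buyers: €18.4; on producers: €4.6. (They sum to €23.)

Buyers bear €18.4 per unit; producers bear €4.6 per unit.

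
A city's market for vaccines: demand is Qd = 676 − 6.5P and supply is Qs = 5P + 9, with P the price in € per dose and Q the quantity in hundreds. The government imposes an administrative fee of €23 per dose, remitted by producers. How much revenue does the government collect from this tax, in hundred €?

Without the tax, 676 − 6.5P = 5P + 9 gives 11.5P = 667, so P* = €58 and Q* = 299.
With the tax collected from producers, supply shifts: Qs = 5(P − 23) + 9.
New equilibrium: buyers pay €68, producers receive €45, Q = 234. (Wedge: Pb − Ps = 23.)
Revenue = t · Q = 23 · 234 = €5382.

Tax revenue = €5382 hundred.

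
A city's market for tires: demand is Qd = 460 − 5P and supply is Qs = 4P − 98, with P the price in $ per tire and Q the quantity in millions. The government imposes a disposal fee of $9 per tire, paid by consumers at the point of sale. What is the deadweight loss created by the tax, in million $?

Without the tax, 460 − 5P = 4P − 98 gives 9P = 558, so P* = $62 and Q* = 150.
With the tax collected from consumers, demand (in seller-price terms) shifts: Qd = 460 − 5(P + 9).
Solving gives Q = 130 with consumers paying $66 and producers receiving $57 (the $9 wedge).
Quantity falls by |ΔQ| = |150 − 130| = 20.
DWL = ½ · t · |ΔQ| = ½ · 9 · 20 = $90.

Deadweight loss = $90 million.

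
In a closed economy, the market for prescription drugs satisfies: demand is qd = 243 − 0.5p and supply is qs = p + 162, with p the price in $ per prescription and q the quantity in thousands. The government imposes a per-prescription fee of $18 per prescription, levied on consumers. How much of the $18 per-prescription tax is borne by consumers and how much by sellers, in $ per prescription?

Before the tax: set 243 − 0.5p = p + 162 → p* = $54, q* = 216.
With the tax collected from consumers, demand (in seller-price terms) shifts: qd = 243 − 0.5(p + 18).
New equilibrium: consumers pay $66, sellers receive $48, q = 210. (Wedge: pb − ps = 18.)
Burden on consumers: $12; on sellers: $6. (They sum to $18.)

Consumers bear $12 per prescription; sellers bear $6 per prescription.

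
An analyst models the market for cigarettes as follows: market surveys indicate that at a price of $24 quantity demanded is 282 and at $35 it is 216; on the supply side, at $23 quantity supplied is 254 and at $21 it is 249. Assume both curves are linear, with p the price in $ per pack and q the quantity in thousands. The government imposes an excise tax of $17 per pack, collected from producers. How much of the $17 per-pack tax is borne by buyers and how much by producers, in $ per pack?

Buyers bear $5 per pack; producers bear $12 per pack.

Demand slope: (216 − 282)/(35 − 24) = -6, so qd = 426 − 6p.
Supply slope: (249 − 254)/(21 − 23) = 2.5, so qs = 2.5p + 196.5.
Before the tax: set 426 − 6p = 2.5p + 196.5 → p* = $27, q* = 264.
With the tax collected from producers, supply shifts: qs = 2.5(p − 17) + 196.5.
New equilibrium: buyers pay $32, producers receive $15, q = 234. (Wedge: pb − ps = 17.)
Burden on buyers: $5; on producers: $12. (They sum to $17.)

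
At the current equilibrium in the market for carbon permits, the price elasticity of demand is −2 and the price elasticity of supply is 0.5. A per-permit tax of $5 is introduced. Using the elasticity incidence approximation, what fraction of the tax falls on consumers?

Consumers' share ≈ 0.2.

Incidence ratio: consumers' share ≈ εs / (εs + |εd|) = 0.5 / (0.5 + 2) = 0.2.
Supply is the less elastic side, so consumers bear the smaller share.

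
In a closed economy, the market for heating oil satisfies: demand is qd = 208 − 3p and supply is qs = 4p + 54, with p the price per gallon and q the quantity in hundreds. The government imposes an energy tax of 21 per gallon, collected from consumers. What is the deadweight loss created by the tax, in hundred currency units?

Deadweight loss = 378 hundred.

Without the tax, 208 − 3p = 4p + 54 gives 7p = 154, so p* = 22 and q* = 142.
With the tax collected from consumers, demand (in seller-price terms) shifts: qd = 208 − 3(p + 21).
Solving gives q = 106 with consumers paying 34 and sellers receiving 13 (the 21 wedge).
Quantity falls by |ΔQ| = |142 − 106| = 36.
DWL = ½ · t · |ΔQ| = ½ · 21 · 36 = 378.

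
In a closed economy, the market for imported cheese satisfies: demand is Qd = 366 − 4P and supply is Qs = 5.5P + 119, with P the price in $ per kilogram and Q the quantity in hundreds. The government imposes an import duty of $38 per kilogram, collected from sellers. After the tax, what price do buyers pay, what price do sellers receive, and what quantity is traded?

Buyers pay $48; sellers receive $10; quantity = 174.

Without the tax, 366 − 4P = 5.5P + 119 gives 9.5P = 247, so P* = $26 and Q* = 262.
With the tax collected from sellers, supply shifts: Qs = 5.5(P − 38) + 119.
Solving gives Q = 174 with buyers paying $48 and sellers receiving $10 (the $38 wedge).
The less price-elastic side of the market bears the larger share of a per-unit tax.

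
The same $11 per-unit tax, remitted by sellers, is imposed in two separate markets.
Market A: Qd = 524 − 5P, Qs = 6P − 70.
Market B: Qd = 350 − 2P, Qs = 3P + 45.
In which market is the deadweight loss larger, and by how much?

Market A, by $92.4.

Market A: pre-tax P* = $54, Q* = 254; post-tax Q = 224; deadweight loss = $165.
Market B: pre-tax P* = $61, Q* = 228; post-tax Q = 214.8; deadweight loss = $72.6.
Difference: $165 vs $72.6 → market A is larger by $92.4.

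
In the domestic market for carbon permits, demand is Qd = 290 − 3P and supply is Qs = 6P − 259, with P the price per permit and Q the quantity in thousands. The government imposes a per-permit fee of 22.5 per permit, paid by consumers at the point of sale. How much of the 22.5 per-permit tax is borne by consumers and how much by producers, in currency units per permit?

Before the tax: set 290 − 3P = 6P − 259 → P* = 61, Q* = 107.
With the tax collected from consumers, demand (in seller-price terms) shifts: Qd = 290 − 3(P + 22.5).
New equilibrium: consumers pay 76, producers receive 53.5, Q = 62. (Wedge: Pb − Ps = 22.5.)
Burden on consumers: 15; on producers: 7.5. (They sum to 22.5.)

Consumers bear 15 per permit; producers bear 7.5 per permit.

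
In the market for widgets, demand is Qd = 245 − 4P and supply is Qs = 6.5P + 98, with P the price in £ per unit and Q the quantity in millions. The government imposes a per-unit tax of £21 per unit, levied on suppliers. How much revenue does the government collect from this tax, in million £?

Before the tax: set 245 − 4P = 6.5P + 98 → P* = £14, Q* = 189.
With the tax collected from suppliers, supply shifts: Qs = 6.5(P − 21) + 98.
New equilibrium: buyers pay £27, suppliers receive £6, Q = 137. (Wedge: Pb − Ps = 21.)
Revenue = t · Q = 21 · 137 = £2877.

Tax revenue = £2877 million.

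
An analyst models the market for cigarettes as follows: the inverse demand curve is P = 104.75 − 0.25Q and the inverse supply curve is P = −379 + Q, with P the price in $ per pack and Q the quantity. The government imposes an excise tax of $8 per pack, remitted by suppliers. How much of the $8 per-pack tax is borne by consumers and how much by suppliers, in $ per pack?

Rewrite in direct form: Qd = 419 − 4P and Qs = P + 379.
Without the tax, 419 − 4P = P + 379 gives 5P = 40, so P* = $8 and Q* = 387.
With the tax collected from suppliers, supply shifts: Qs = (P − 8) + 379.
New equilibrium: consumers pay $9.6, suppliers receive $1.6, Q = 380.6. (Wedge: Pb − Ps = 8.)
Burden on consumers: $1.6; on suppliers: $6.4. (They sum to $8.)
The less price-elastic side of the market bears the larger share of a per-unit tax.

Consumers bear $1.6 per pack; suppliers bear $6.4 per pack.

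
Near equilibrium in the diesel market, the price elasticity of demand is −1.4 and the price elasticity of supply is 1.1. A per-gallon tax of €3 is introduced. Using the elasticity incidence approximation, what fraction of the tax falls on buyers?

Incidence ratio: buyers' share ≈ εs / (εs + |εd|) = 1.1 / (1.1 + 1.4) = 0.44.
Supply is the less elastic side, so buyers bear the smaller share.

Buyers' share ≈ 0.44.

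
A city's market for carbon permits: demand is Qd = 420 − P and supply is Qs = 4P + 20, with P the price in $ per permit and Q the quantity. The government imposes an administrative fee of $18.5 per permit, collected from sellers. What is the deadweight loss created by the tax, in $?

Deadweight loss = $136.9.

Before the tax: set 420 − P = 4P + 20 → P* = $80, Q* = 340.
With the tax collected from sellers, supply shifts: Qs = 4(P − 18.5) + 20.
Solving gives Q = 325.2 with consumers paying $94.8 and sellers receiving $76.3 (the $18.5 wedge).
Quantity falls by |ΔQ| = |340 − 325.2| = 14.8.
DWL = ½ · t · |ΔQ| = ½ · 18.5 · 14.8 = $136.9.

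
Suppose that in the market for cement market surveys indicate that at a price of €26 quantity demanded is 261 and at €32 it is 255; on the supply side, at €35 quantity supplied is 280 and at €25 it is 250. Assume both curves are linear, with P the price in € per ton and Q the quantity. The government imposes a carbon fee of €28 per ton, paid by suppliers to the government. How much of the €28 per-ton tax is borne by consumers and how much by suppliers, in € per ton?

Demand slope: (255 − 261)/(32 − 26) = -1, so Qd = 287 − P.
Supply slope: (250 − 280)/(25 − 35) = 3, so Qs = 3P + 175.
Before the tax: set 287 − P = 3P + 175 → P* = €28, Q* = 259.
With the tax collected from suppliers, supply shifts: Qs = 3(P − 28) + 175.
Solving gives Q = 238 with consumers paying €49 and suppliers receiving €21 (the €28 wedge).
Burden on consumers: €21; on suppliers: €7. (They sum to €28.)
The less price-elastic side of the market bears the larger share of a per-unit tax.

Consumers bear €21 per ton; suppliers bear €7 per ton.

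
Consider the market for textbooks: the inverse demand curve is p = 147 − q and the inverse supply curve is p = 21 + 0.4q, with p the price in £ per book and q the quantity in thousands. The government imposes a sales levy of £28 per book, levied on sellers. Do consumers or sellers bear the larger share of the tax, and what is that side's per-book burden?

Consumers bear the larger share: £20 per book.

Inverting to q(p) form: qd = 147 − p; qs = 2.5p − 52.5.
Without the tax, 147 − p = 2.5p − 52.5 gives 3.5p = 199.5, so p* = £57 and q* = 90.
With the tax collected from sellers, supply shifts: qs = 2.5(p − 28) − 52.5.
Solving gives q = 70 with consumers paying £77 and sellers receiving £49 (the £28 wedge).
Per-book burden: consumers £20, sellers £8.
Consumers take the larger share because demand is less price-elastic here (demand slope 1 vs supply slope 2.5).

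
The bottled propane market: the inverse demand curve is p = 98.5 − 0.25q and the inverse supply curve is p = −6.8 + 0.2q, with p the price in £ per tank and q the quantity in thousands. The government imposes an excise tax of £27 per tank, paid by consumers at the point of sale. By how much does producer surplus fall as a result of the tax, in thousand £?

Rewrite in direct form: qd = 394 − 4p and qs = 5p + 34.
Before the tax: set 394 − 4p = 5p + 34 → p* = £40, q* = 234.
With the tax collected from consumers, demand (in seller-price terms) shifts: qd = 394 − 4(p + 27).
New equilibrium: consumers pay £55, sellers receive £28, q = 174. (Wedge: pb − ps = 27.)
ΔPS is the trapezoid between Q = 174 and Q = 234 of height £12: ½ · (234 + 174) · 12 = £2448.

Producer surplus falls by £2448 thousand.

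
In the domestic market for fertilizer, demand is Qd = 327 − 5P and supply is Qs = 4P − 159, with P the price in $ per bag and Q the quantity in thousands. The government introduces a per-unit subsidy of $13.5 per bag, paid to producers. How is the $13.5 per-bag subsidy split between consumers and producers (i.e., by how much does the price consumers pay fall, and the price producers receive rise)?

Before the subsidy: set 327 − 5P = 4P − 159 → P* = $54, Q* = 57.
With a per-unit subsidy paid to producers, each receives P + 13.5 per unit sold, so supply becomes Qs = 4(P + 13.5) − 159.
Solving gives Q = 87 with consumers paying $48 and producers receiving $61.5 (the $13.5 wedge).
Gain to consumers: $6; to producers: $7.5. (They sum to $13.5.)

Consumers gain $6 per bag; producers gain $7.5 per bag.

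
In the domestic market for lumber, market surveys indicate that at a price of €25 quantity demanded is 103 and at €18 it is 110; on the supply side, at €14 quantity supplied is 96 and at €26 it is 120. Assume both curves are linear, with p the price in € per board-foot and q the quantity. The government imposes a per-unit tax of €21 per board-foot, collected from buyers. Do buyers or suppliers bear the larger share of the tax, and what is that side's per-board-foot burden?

Demand slope: (110 − 103)/(18 − 25) = -1, so qd = 128 − p.
Supply slope: (120 − 96)/(26 − 14) = 2, so qs = 2p + 68.
Without the tax, 128 − p = 2p + 68 gives 3p = 60, so p* = €20 and q* = 108.
With the tax collected from buyers, demand (in seller-price terms) shifts: qd = 128 − (p + 21).
Solving gives q = 94 with buyers paying €34 and suppliers receiving €13 (the €21 wedge).
Per-board-foot burden: buyers €14, suppliers €7.
Buyers take the larger share because demand is less price-elastic here (demand slope 1 vs supply slope 2).
The less price-elastic side of the market bears the larger share of a per-unit tax.

Buyers bear the larger share: €14 per board-foot.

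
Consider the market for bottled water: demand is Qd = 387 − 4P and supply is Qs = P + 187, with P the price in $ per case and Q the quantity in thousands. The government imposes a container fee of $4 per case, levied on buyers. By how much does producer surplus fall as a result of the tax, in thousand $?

Producer surplus falls by $721.28 thousand.

Without the tax, 387 − 4P = P + 187 gives 5P = 200, so P* = $40 and Q* = 227.
With the tax collected from buyers, demand (in seller-price terms) shifts: Qd = 387 − 4(P + 4).
Solving gives Q = 223.8 with buyers paying $40.8 and producers receiving $36.8 (the $4 wedge).
ΔPS is the trapezoid between Q = 223.8 and Q = 227 of height $3.2: ½ · (227 + 223.8) · 3.2 = $721.28.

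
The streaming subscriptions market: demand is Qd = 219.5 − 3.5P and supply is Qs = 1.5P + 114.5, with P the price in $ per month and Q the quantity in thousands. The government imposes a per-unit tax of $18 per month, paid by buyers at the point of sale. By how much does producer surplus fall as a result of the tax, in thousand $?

Before the tax: set 219.5 − 3.5P = 1.5P + 114.5 → P* = $21, Q* = 146.
With the tax collected from buyers, demand (in seller-price terms) shifts: Qd = 219.5 − 3.5(P + 18).
Solving gives Q = 127.1 with buyers paying $26.4 and suppliers receiving $8.4 (the $18 wedge).
ΔPS is the trapezoid between Q = 127.1 and Q = 146 of height $12.6: ½ · (146 + 127.1) · 12.6 = $1720.53.

Producer surplus falls by $1720.53 thousand.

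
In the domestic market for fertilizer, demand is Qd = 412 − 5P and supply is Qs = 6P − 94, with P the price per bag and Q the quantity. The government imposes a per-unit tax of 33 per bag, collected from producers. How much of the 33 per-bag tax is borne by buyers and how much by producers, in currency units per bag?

Without the tax, 412 − 5P = 6P − 94 gives 11P = 506, so P* = 46 and Q* = 182.
With the tax collected from producers, supply shifts: Qs = 6(P − 33) − 94.
Solving gives Q = 92 with buyers paying 64 and producers receiving 31 (the 33 wedge).
Burden on buyers: 18; on producers: 15. (They sum to 33.)
The less price-elastic side of the market bears the larger share of a per-unit tax.

Buyers bear 18 per bag; producers bear 15 per bag.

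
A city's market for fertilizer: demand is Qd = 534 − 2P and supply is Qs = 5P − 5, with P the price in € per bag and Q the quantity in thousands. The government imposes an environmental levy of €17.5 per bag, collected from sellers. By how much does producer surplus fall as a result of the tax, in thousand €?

Without the tax, 534 − 2P = 5P − 5 gives 7P = 539, so P* = €77 and Q* = 380.
With the tax collected from sellers, supply shifts: Qs = 5(P − 17.5) − 5.
Solving gives Q = 355 with consumers paying €89.5 and sellers receiving €72 (the €17.5 wedge).
ΔPS is the trapezoid between Q = 355 and Q = 380 of height €5: ½ · (380 + 355) · 5 = €1837.5.

Producer surplus falls by €1837.5 thousand.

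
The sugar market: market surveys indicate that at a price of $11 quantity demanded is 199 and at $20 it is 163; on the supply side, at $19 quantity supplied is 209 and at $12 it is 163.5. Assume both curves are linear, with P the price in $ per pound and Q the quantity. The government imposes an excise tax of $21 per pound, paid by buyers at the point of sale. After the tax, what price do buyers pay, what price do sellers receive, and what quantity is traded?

Buyers pay $28; sellers receive $7; quantity = 131.

Demand slope: (163 − 199)/(20 − 11) = -4, so Qd = 243 − 4P.
Supply slope: (163.5 − 209)/(12 − 19) = 6.5, so Qs = 6.5P + 85.5.
Without the tax, 243 − 4P = 6.5P + 85.5 gives 10.5P = 157.5, so P* = $15 and Q* = 183.
With the tax collected from buyers, demand (in seller-price terms) shifts: Qd = 243 − 4(P + 21).
Solving gives Q = 131 with buyers paying $28 and sellers receiving $7 (the $21 wedge).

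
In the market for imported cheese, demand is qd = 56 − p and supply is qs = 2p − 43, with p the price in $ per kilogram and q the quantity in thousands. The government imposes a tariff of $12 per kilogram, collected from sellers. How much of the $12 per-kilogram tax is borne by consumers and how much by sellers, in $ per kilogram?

Consumers bear $8 per kilogram; sellers bear $4 per kilogram.

Without the tax, 56 − p = 2p − 43 gives 3p = 99, so p* = $33 and q* = 23.
With the tax collected from sellers, supply shifts: qs = 2(p − 12) − 43.
New equilibrium: consumers pay $41, sellers receive $29, q = 15. (Wedge: pb − ps = 12.)
Burden on consumers: $8; on sellers: $4. (They sum to $12.)
The less price-elastic side of the market bears the larger share of a per-unit tax.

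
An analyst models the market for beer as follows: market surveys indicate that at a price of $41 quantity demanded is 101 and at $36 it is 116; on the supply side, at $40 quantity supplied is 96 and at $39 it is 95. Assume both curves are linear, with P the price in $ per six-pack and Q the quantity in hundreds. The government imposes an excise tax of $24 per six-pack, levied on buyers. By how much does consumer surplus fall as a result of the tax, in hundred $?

Consumer surplus falls by $534 hundred.

Demand slope: (116 − 101)/(36 − 41) = -3, so Qd = 224 − 3P.
Supply slope: (95 − 96)/(39 − 40) = 1, so Qs = P + 56.
Before the tax: set 224 − 3P = P + 56 → P* = $42, Q* = 98.
With the tax collected from buyers, demand (in seller-price terms) shifts: Qd = 224 − 3(P + 24).
New equilibrium: buyers pay $48, sellers receive $24, Q = 80. (Wedge: Pb − Ps = 24.)
ΔCS is the trapezoid between Q = 80 and Q = 98 of height $6: ½ · (98 + 80) · 6 = $534.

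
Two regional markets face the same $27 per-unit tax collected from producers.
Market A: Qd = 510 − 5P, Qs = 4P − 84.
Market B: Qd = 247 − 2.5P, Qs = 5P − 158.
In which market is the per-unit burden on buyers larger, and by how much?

Market B, by $6.

Market A: pre-tax P* = $66, Q* = 180; post-tax Q = 120; per-unit burden on buyers = $12.
Market B: pre-tax P* = $54, Q* = 112; post-tax Q = 67; per-unit burden on buyers = $18.
Difference: $12 vs $18 → market B is larger by $6.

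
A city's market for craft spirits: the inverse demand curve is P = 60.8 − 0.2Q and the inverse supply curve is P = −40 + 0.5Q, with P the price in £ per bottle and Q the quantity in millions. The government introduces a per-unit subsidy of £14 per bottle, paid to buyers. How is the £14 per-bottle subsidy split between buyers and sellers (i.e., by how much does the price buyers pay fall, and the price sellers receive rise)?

Buyers gain £4 per bottle; sellers gain £10 per bottle.

Inverting to Q(P) form: Qd = 304 − 5P; Qs = 2P + 80.
Before the subsidy: set 304 − 5P = 2P + 80 → P* = £32, Q* = 144.
With a per-unit subsidy paid to buyers, each effectively pays P − 14, so demand becomes Qd = 304 − 5(P − 14).
Solving gives Q = 164 with buyers paying £28 and sellers receiving £42 (the £14 wedge).
Gain to buyers: £4; to sellers: £10. (They sum to £14.)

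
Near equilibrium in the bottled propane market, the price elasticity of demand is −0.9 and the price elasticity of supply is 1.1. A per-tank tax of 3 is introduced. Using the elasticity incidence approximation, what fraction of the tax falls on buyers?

Buyers' share ≈ 0.55.

Incidence ratio: buyers' share ≈ εs / (εs + |εd|) = 1.1 / (1.1 + 0.9) = 0.55.
Supply is the more elastic side, so buyers bear the larger share.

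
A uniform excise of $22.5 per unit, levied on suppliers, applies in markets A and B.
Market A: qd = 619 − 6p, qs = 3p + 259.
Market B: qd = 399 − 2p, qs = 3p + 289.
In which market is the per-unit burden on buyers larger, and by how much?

Market A: pre-tax p* = $40, q* = 379; post-tax q = 334; per-unit burden on buyers = $7.5.
Market B: pre-tax p* = $22, q* = 355; post-tax q = 328; per-unit burden on buyers = $13.5.
Difference: $7.5 vs $13.5 → market B is larger by $6.

Market B, by $6.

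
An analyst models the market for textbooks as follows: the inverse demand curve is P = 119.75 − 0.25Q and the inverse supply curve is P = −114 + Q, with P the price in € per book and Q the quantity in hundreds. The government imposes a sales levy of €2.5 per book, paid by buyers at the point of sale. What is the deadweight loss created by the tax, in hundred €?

Rewrite in direct form: Qd = 479 − 4P and Qs = P + 114.
Without the tax, 479 − 4P = P + 114 gives 5P = 365, so P* = €73 and Q* = 187.
With the tax collected from buyers, demand (in seller-price terms) shifts: Qd = 479 − 4(P + 2.5).
New equilibrium: buyers pay €73.5, suppliers receive €71, Q = 185. (Wedge: Pb − Ps = 2.5.)
Quantity falls by |ΔQ| = |187 − 185| = 2.
DWL = ½ · t · |ΔQ| = ½ · 2.5 · 2 = €2.5.

Deadweight loss = €2.5 hundred.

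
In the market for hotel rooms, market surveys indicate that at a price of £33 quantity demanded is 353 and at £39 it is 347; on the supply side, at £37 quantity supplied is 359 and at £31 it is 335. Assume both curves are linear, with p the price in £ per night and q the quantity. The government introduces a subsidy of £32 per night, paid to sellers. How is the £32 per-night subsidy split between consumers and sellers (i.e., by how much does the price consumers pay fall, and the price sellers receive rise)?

Consumers gain £25.6 per night; sellers gain £6.4 per night.

Demand slope: (347 − 353)/(39 − 33) = -1, so qd = 386 − p.
Supply slope: (335 − 359)/(31 − 37) = 4, so qs = 4p + 211.
Without the subsidy, 386 − p = 4p + 211 gives 5p = 175, so p* = £35 and q* = 351.
With a per-unit subsidy paid to sellers, each receives p + 32 per unit sold, so supply becomes qs = 4(p + 32) + 211.
Solving gives q = 376.6 with consumers paying £9.4 and sellers receiving £41.4 (the £32 wedge).
Gain to consumers: £25.6; to sellers: £6.4. (They sum to £32.)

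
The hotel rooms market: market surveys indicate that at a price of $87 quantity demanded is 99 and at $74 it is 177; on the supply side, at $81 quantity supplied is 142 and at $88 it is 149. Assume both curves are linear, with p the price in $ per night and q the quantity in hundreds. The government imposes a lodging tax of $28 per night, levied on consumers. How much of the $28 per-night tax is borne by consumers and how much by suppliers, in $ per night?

Demand slope: (177 − 99)/(74 − 87) = -6, so qd = 621 − 6p.
Supply slope: (149 − 142)/(88 − 81) = 1, so qs = p + 61.
Without the tax, 621 − 6p = p + 61 gives 7p = 560, so p* = $80 and q* = 141.
With the tax collected from consumers, demand (in seller-price terms) shifts: qd = 621 − 6(p + 28).
Solving gives q = 117 with consumers paying $84 and suppliers receiving $56 (the $28 wedge).
Burden on consumers: $4; on suppliers: $24. (They sum to $28.)
The less price-elastic side of the market bears the larger share of a per-unit tax.

Consumers bear $4 per night; suppliers bear $24 per night.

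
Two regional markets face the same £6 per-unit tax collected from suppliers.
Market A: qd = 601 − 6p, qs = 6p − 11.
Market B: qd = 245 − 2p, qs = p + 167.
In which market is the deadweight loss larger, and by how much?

Market A, by £42.

Market A: pre-tax p* = £51, q* = 295; post-tax q = 277; deadweight loss = £54.
Market B: pre-tax p* = £26, q* = 193; post-tax q = 189; deadweight loss = £12.
Difference: £54 vs £12 → market A is larger by £42.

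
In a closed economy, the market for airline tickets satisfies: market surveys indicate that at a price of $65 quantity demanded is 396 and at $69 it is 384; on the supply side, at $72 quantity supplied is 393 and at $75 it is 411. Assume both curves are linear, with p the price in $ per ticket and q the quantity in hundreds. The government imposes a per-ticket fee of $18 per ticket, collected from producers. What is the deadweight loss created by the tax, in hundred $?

Demand slope: (384 − 396)/(69 − 65) = -3, so qd = 591 − 3p.
Supply slope: (411 − 393)/(75 − 72) = 6, so qs = 6p − 39.
Before the tax: set 591 − 3p = 6p − 39 → p* = $70, q* = 381.
With the tax collected from producers, supply shifts: qs = 6(p − 18) − 39.
New equilibrium: consumers pay $82, producers receive $64, q = 345. (Wedge: pb − ps = 18.)
Quantity falls by |ΔQ| = |381 − 345| = 36.
DWL = ½ · t · |ΔQ| = ½ · 18 · 36 = $324.

Deadweight loss = $324 hundred.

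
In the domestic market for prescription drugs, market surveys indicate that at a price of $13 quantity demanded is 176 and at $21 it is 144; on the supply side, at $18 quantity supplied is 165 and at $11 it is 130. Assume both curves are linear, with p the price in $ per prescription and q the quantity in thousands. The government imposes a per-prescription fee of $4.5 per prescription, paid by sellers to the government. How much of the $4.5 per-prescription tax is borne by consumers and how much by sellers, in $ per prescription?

Demand slope: (144 − 176)/(21 − 13) = -4, so qd = 228 − 4p.
Supply slope: (130 − 165)/(11 − 18) = 5, so qs = 5p + 75.
Before the tax: set 228 − 4p = 5p + 75 → p* = $17, q* = 160.
With the tax collected from sellers, supply shifts: qs = 5(p − 4.5) + 75.
Solving gives q = 150 with consumers paying $19.5 and sellers receiving $15 (the $4.5 wedge).
Burden on consumers: $2.5; on sellers: $2. (They sum to $4.5.)
The less price-elastic side of the market bears the larger share of a per-unit tax.

Consumers bear $2.5 per prescription; sellers bear $2 per prescription.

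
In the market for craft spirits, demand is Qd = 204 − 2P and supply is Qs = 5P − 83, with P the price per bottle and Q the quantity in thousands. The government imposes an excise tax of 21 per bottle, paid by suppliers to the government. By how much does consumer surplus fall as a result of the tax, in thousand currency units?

Before the tax: set 204 − 2P = 5P − 83 → P* = 41, Q* = 122.
With the tax collected from suppliers, supply shifts: Qs = 5(P − 21) − 83.
Solving gives Q = 92 with buyers paying 56 and suppliers receiving 35 (the 21 wedge).
ΔCS is the trapezoid between Q = 92 and Q = 122 of height 15: ½ · (122 + 92) · 15 = 1605.

Consumer surplus falls by 1605 thousand.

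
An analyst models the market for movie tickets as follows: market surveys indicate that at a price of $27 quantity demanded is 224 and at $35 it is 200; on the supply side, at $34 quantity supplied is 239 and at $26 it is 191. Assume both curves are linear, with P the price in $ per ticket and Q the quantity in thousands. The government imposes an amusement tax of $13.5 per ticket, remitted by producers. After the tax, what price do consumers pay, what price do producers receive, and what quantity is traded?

Consumers pay $39; producers receive $25.5; quantity = 188.

Demand slope: (200 − 224)/(35 − 27) = -3, so Qd = 305 − 3P.
Supply slope: (191 − 239)/(26 − 34) = 6, so Qs = 6P + 35.
Before the tax: set 305 − 3P = 6P + 35 → P* = $30, Q* = 215.
With the tax collected from producers, supply shifts: Qs = 6(P − 13.5) + 35.
Solving gives Q = 188 with consumers paying $39 and producers receiving $25.5 (the $13.5 wedge).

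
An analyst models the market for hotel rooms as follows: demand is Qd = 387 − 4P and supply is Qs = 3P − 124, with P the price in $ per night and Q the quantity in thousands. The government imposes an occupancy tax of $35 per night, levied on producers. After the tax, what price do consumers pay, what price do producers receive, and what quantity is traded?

Without the tax, 387 − 4P = 3P − 124 gives 7P = 511, so P* = $73 and Q* = 95.
With the tax collected from producers, supply shifts: Qs = 3(P − 35) − 124.
New equilibrium: consumers pay $88, producers receive $53, Q = 35. (Wedge: Pb − Ps = 35.)
The less price-elastic side of the market bears the larger share of a per-unit tax.

Consumers pay $88; producers receive $53; quantity = 35.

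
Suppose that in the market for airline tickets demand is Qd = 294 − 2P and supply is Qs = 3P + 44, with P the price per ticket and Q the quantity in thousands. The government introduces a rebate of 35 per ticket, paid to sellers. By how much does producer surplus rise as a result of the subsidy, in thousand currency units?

Without the subsidy, 294 − 2P = 3P + 44 gives 5P = 250, so P* = 50 and Q* = 194.
With a per-unit subsidy paid to sellers, each receives P + 35 per unit sold, so supply becomes Qs = 3(P + 35) + 44.
Solving gives Q = 236 with consumers paying 29 and sellers receiving 64 (the 35 wedge).
ΔPS is the trapezoid between Q = 236 and Q = 194 of height 14: ½ · (194 + 236) · 14 = 3010.

Producer surplus rises by 3010 thousand.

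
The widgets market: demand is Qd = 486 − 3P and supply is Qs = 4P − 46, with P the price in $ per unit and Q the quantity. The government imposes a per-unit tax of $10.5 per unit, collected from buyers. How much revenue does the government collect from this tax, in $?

Tax revenue = $2520.

Before the tax: set 486 − 3P = 4P − 46 → P* = $76, Q* = 258.
With the tax collected from buyers, demand (in seller-price terms) shifts: Qd = 486 − 3(P + 10.5).
Solving gives Q = 240 with buyers paying $82 and suppliers receiving $71.5 (the $10.5 wedge).
Revenue = t · Q = 10.5 · 240 = $2520.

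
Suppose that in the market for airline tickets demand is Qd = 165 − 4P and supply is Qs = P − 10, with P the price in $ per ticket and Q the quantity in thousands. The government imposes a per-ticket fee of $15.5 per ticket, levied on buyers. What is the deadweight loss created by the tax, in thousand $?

Deadweight loss = $96.1 thousand.

Without the tax, 165 − 4P = P − 10 gives 5P = 175, so P* = $35 and Q* = 25.
With the tax collected from buyers, demand (in seller-price terms) shifts: Qd = 165 − 4(P + 15.5).
New equilibrium: buyers pay $38.1, sellers receive $22.6, Q = 12.6. (Wedge: Pb − Ps = 15.5.)
Quantity falls by |ΔQ| = |25 − 12.6| = 12.4.
DWL = ½ · t · |ΔQ| = ½ · 15.5 · 12.4 = $96.1.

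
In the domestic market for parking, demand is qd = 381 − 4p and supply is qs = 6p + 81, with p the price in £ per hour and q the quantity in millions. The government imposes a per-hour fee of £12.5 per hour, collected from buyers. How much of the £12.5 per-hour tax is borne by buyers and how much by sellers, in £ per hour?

Without the tax, 381 − 4p = 6p + 81 gives 10p = 300, so p* = £30 and q* = 261.
With the tax collected from buyers, demand (in seller-price terms) shifts: qd = 381 − 4(p + 12.5).
New equilibrium: buyers pay £37.5, sellers receive £25, q = 231. (Wedge: pb − ps = 12.5.)
Burden on buyers: £7.5; on sellers: £5. (They sum to £12.5.)
The less price-elastic side of the market bears the larger share of a per-unit tax.

Buyers bear £7.5 per hour; sellers bear £5 per hour.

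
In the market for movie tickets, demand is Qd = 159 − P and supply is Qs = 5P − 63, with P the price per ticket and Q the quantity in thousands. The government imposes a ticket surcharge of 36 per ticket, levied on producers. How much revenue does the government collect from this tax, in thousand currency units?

Tax revenue = 3312 thousand.

Before the tax: set 159 − P = 5P − 63 → P* = 37, Q* = 122.
With the tax collected from producers, supply shifts: Qs = 5(P − 36) − 63.
Solving gives Q = 92 with consumers paying 67 and producers receiving 31 (the 36 wedge).
Revenue = t · Q = 36 · 92 = 3312.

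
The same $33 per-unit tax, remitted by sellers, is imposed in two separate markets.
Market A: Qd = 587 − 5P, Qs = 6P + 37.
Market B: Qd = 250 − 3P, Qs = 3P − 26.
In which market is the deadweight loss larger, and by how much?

Market A, by $668.25.

Market A: pre-tax P* = $50, Q* = 337; post-tax Q = 247; deadweight loss = $1485.
Market B: pre-tax P* = $46, Q* = 112; post-tax Q = 62.5; deadweight loss = $816.75.
Difference: $1485 vs $816.75 → market A is larger by $668.25.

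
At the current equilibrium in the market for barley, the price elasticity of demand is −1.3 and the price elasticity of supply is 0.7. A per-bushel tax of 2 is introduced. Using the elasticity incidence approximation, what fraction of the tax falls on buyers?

Buyers' share ≈ 0.35.

Incidence ratio: buyers' share ≈ εs / (εs + |εd|) = 0.7 / (0.7 + 1.3) = 0.35.
Supply is the less elastic side, so buyers bear the smaller share.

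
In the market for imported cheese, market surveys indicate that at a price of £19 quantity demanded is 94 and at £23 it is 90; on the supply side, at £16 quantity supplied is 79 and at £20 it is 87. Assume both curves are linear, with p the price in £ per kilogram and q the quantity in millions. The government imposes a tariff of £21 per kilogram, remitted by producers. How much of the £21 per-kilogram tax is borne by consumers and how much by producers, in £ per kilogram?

Demand slope: (90 − 94)/(23 − 19) = -1, so qd = 113 − p.
Supply slope: (87 − 79)/(20 − 16) = 2, so qs = 2p + 47.
Before the tax: set 113 − p = 2p + 47 → p* = £22, q* = 91.
With the tax collected from producers, supply shifts: qs = 2(p − 21) + 47.
Solving gives q = 77 with consumers paying £36 and producers receiving £15 (the £21 wedge).
Burden on consumers: £14; on producers: £7. (They sum to £21.)

Consumers bear £14 per kilogram; producers bear £7 per kilogram.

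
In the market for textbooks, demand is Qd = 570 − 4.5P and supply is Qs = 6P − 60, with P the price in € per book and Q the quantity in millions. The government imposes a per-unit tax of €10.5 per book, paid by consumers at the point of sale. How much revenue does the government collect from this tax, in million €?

Tax revenue = €2866.5 million.

Before the tax: set 570 − 4.5P = 6P − 60 → P* = €60, Q* = 300.
With the tax collected from consumers, demand (in seller-price terms) shifts: Qd = 570 − 4.5(P + 10.5).
Solving gives Q = 273 with consumers paying €66 and suppliers receiving €55.5 (the €10.5 wedge).
Revenue = t · Q = 10.5 · 273 = €2866.5.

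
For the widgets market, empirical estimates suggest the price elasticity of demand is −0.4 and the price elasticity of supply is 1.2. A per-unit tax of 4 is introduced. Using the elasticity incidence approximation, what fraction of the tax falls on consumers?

Consumers' share ≈ 0.75.

Incidence ratio: consumers' share ≈ εs / (εs + |εd|) = 1.2 / (1.2 + 0.4) = 0.75.
Supply is the more elastic side, so consumers bear the larger share.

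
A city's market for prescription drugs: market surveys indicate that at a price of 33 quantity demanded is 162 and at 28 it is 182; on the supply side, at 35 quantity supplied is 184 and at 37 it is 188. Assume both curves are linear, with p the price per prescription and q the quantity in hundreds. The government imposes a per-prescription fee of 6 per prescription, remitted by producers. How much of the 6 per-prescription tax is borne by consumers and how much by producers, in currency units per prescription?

Demand slope: (182 − 162)/(28 − 33) = -4, so qd = 294 − 4p.
Supply slope: (188 − 184)/(37 − 35) = 2, so qs = 2p + 114.
Before the tax: set 294 − 4p = 2p + 114 → p* = 30, q* = 174.
With the tax collected from producers, supply shifts: qs = 2(p − 6) + 114.
New equilibrium: consumers pay 32, producers receive 26, q = 166. (Wedge: pb − ps = 6.)
Burden on consumers: 2; on producers: 4. (They sum to 6.)

Consumers bear 2 per prescription; producers bear 4 per prescription.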